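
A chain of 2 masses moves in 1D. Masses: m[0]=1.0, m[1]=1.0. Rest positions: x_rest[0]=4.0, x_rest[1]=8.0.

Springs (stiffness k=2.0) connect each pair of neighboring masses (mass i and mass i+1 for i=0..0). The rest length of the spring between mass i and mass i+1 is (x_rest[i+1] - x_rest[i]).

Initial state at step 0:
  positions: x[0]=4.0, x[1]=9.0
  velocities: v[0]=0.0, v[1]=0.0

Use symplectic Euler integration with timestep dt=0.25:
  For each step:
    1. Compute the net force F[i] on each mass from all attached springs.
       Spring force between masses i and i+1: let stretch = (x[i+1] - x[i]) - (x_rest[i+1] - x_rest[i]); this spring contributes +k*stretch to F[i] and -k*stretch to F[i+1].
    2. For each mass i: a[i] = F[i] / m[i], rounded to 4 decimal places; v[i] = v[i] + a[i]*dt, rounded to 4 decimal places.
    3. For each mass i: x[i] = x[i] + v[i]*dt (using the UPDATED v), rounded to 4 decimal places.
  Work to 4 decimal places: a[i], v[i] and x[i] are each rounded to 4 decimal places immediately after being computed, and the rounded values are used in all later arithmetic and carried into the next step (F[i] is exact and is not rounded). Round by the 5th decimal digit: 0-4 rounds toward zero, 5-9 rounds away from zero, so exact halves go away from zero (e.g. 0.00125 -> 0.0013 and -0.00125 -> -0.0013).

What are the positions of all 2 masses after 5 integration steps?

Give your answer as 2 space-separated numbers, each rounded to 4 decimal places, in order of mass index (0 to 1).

Step 0: x=[4.0000 9.0000] v=[0.0000 0.0000]
Step 1: x=[4.1250 8.8750] v=[0.5000 -0.5000]
Step 2: x=[4.3438 8.6563] v=[0.8750 -0.8750]
Step 3: x=[4.6016 8.3985] v=[1.0313 -1.0313]
Step 4: x=[4.8341 8.1661] v=[0.9298 -0.9298]
Step 5: x=[4.9831 8.0172] v=[0.5958 -0.5958]

Answer: 4.9831 8.0172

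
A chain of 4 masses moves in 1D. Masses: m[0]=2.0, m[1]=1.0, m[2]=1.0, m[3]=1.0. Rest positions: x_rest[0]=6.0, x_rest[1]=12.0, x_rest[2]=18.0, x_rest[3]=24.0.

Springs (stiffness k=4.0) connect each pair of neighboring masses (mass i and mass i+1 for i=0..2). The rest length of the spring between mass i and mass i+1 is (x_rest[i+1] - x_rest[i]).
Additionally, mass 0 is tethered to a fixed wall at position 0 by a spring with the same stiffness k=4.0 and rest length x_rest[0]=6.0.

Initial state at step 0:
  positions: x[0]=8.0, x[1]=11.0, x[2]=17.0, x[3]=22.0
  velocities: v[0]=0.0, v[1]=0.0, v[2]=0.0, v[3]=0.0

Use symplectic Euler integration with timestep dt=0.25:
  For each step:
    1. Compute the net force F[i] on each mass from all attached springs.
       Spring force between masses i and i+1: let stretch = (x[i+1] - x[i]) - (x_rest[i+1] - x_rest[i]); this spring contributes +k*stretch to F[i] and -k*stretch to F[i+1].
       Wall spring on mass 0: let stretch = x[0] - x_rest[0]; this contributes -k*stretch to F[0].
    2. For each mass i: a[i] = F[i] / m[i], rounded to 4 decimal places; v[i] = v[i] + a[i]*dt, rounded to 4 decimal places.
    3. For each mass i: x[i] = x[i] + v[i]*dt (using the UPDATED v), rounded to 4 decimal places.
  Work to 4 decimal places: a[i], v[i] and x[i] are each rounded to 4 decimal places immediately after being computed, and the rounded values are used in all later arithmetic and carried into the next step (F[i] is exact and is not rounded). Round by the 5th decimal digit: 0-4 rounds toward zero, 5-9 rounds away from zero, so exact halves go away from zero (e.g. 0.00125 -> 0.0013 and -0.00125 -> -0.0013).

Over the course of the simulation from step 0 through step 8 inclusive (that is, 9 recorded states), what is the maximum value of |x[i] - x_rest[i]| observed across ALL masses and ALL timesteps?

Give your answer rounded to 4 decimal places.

Step 0: x=[8.0000 11.0000 17.0000 22.0000] v=[0.0000 0.0000 0.0000 0.0000]
Step 1: x=[7.3750 11.7500 16.7500 22.2500] v=[-2.5000 3.0000 -1.0000 1.0000]
Step 2: x=[6.3750 12.6563 16.6250 22.6250] v=[-4.0000 3.6250 -0.5000 1.5000]
Step 3: x=[5.3633 12.9844 17.0078 23.0000] v=[-4.0469 1.3124 1.5313 1.5000]
Step 4: x=[4.6338 12.4131 17.8828 23.3770] v=[-2.9180 -2.2853 3.5001 1.5078]
Step 5: x=[4.2975 11.2644 18.7640 23.8804] v=[-1.3453 -4.5949 3.5246 2.0136]
Step 6: x=[4.2949 10.2489 19.0494 24.6047] v=[-0.0106 -4.0622 1.1414 2.8972]
Step 7: x=[4.4997 9.9450 18.5235 25.4402] v=[0.8190 -1.2157 -2.1038 3.3419]
Step 8: x=[4.8227 10.4244 17.5821 26.0465] v=[1.2918 1.9175 -3.7656 2.4252]
Max displacement = 2.0550

Answer: 2.0550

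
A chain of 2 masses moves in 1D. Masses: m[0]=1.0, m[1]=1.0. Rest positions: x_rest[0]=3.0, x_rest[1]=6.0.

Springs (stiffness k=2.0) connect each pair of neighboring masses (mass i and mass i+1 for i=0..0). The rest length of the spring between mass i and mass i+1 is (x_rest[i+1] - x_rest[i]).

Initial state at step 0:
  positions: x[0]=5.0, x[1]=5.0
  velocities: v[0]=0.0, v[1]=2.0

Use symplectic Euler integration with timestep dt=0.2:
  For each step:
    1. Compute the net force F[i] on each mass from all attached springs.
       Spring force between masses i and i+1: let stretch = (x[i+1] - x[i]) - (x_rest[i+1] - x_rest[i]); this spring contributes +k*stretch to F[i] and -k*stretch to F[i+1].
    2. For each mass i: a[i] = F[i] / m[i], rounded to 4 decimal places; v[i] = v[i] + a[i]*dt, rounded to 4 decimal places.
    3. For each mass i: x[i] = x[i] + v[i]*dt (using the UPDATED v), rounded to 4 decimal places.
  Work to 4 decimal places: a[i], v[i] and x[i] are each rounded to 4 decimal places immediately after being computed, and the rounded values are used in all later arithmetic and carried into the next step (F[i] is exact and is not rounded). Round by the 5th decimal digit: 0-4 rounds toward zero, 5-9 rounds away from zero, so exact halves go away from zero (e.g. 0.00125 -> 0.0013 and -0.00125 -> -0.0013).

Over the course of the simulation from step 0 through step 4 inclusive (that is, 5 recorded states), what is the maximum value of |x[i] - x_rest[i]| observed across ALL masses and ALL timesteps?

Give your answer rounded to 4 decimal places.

Step 0: x=[5.0000 5.0000] v=[0.0000 2.0000]
Step 1: x=[4.7600 5.6400] v=[-1.2000 3.2000]
Step 2: x=[4.3504 6.4496] v=[-2.0480 4.0480]
Step 3: x=[3.8687 7.3313] v=[-2.4083 4.4083]
Step 4: x=[3.4240 8.1760] v=[-2.2233 4.2233]
Max displacement = 2.1760

Answer: 2.1760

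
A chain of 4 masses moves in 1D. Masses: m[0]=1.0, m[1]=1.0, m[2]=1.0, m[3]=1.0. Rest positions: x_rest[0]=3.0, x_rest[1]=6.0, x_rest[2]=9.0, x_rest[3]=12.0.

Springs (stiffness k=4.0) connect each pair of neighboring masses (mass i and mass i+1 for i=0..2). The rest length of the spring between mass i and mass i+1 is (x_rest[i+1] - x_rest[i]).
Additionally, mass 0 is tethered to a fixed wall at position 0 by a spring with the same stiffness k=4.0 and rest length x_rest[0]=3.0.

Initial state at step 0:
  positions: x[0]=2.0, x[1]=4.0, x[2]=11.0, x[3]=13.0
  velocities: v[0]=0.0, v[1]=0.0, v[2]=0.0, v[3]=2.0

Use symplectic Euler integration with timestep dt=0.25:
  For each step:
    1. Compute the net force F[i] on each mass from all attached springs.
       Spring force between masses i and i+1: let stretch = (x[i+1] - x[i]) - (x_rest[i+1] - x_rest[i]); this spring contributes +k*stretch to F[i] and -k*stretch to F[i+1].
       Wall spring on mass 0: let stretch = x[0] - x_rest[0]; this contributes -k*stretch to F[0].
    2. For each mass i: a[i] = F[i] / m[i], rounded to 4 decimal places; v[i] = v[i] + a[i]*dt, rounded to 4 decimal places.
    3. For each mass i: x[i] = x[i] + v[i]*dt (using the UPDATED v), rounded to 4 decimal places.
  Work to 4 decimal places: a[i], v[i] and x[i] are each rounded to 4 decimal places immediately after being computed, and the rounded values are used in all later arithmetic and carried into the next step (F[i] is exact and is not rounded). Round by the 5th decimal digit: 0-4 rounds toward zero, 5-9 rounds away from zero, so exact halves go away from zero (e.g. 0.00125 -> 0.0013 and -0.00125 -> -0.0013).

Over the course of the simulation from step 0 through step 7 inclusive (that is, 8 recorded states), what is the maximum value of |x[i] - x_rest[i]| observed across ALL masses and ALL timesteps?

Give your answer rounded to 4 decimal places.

Step 0: x=[2.0000 4.0000 11.0000 13.0000] v=[0.0000 0.0000 0.0000 2.0000]
Step 1: x=[2.0000 5.2500 9.7500 13.7500] v=[0.0000 5.0000 -5.0000 3.0000]
Step 2: x=[2.3125 6.8125 8.3750 14.2500] v=[1.2500 6.2500 -5.5000 2.0000]
Step 3: x=[3.1719 7.6406 8.0781 14.0313] v=[3.4375 3.3125 -1.1875 -0.8750]
Step 4: x=[4.3555 7.4609 9.1602 13.0743] v=[4.7343 -0.7187 4.3282 -3.8282]
Step 5: x=[5.2266 6.9297 10.7960 11.8887] v=[3.4842 -2.1248 6.5430 -4.7423]
Step 6: x=[5.2168 6.9393 11.7384 11.1800] v=[-0.0393 0.0384 3.7694 -2.8350]
Step 7: x=[4.3334 7.7181 11.3414 11.3609] v=[-3.5336 3.1150 -1.5881 0.7234]
Max displacement = 2.7384

Answer: 2.7384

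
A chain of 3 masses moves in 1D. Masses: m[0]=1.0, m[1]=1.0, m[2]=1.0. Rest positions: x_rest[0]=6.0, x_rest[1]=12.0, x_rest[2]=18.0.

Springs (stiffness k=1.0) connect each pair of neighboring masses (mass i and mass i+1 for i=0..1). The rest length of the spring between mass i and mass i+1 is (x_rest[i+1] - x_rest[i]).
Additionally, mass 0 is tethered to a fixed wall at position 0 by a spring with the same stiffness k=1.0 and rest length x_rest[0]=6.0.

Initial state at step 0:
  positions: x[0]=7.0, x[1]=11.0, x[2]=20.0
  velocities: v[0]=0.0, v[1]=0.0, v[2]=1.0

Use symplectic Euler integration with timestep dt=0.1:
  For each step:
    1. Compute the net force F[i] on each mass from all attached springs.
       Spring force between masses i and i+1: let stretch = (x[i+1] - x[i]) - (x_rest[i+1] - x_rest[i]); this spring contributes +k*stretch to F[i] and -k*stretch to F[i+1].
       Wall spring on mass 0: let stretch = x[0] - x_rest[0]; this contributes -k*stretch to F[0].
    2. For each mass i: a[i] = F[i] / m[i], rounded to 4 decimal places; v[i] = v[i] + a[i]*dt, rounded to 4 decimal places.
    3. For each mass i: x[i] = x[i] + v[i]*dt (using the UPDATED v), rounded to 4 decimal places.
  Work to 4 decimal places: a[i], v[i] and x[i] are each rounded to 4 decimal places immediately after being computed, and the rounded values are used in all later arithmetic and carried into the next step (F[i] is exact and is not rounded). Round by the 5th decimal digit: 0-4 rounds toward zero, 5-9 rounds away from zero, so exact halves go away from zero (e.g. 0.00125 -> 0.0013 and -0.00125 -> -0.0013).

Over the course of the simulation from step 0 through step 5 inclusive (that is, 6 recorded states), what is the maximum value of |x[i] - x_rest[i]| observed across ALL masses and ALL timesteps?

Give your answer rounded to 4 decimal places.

Step 0: x=[7.0000 11.0000 20.0000] v=[0.0000 0.0000 1.0000]
Step 1: x=[6.9700 11.0500 20.0700] v=[-0.3000 0.5000 0.7000]
Step 2: x=[6.9111 11.1494 20.1098] v=[-0.5890 0.9940 0.3980]
Step 3: x=[6.8255 11.2960 20.1200] v=[-0.8563 1.4662 0.1020]
Step 4: x=[6.7163 11.4862 20.1020] v=[-1.0918 1.9016 -0.1804]
Step 5: x=[6.5877 11.7148 20.0578] v=[-1.2864 2.2862 -0.4420]
Max displacement = 2.1200

Answer: 2.1200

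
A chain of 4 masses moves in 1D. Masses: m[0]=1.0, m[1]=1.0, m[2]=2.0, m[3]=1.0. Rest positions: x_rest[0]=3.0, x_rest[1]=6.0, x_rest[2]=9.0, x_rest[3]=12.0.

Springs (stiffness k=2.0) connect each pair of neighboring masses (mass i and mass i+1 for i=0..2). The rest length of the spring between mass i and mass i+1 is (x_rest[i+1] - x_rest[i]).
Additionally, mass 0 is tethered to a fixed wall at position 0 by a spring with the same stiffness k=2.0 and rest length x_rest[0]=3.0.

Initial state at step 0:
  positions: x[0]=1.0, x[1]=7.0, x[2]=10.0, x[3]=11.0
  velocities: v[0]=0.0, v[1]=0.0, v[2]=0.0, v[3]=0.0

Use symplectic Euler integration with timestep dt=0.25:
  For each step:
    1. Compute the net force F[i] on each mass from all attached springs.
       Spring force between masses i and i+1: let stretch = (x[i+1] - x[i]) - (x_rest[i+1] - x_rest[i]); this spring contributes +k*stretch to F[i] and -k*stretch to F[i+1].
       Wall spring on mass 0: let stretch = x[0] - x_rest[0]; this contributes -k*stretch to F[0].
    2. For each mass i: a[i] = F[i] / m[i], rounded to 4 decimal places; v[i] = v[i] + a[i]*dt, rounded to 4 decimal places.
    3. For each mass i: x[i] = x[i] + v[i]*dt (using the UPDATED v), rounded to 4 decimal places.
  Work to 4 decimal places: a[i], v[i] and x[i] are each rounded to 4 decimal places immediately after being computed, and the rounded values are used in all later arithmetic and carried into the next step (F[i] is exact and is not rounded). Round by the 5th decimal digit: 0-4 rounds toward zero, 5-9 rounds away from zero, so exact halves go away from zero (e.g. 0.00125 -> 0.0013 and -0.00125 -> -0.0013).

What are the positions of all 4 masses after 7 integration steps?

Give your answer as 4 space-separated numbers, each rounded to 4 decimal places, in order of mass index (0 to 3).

Step 0: x=[1.0000 7.0000 10.0000 11.0000] v=[0.0000 0.0000 0.0000 0.0000]
Step 1: x=[1.6250 6.6250 9.8750 11.2500] v=[2.5000 -1.5000 -0.5000 1.0000]
Step 2: x=[2.6719 6.0313 9.6328 11.7031] v=[4.1875 -2.3750 -0.9688 1.8125]
Step 3: x=[3.8047 5.4678 9.2949 12.2725] v=[4.5313 -2.2540 -1.3516 2.2774]
Step 4: x=[4.6698 5.1748 8.9039 12.8447] v=[3.4605 -1.1720 -1.5640 2.2886]
Step 5: x=[5.0143 5.2848 8.5261 13.2993] v=[1.3781 0.4401 -1.5111 1.8182]
Step 6: x=[4.7659 5.7662 8.2441 13.5322] v=[-0.9938 1.9255 -1.1281 0.9316]
Step 7: x=[4.0468 6.4323 8.1377 13.4791] v=[-2.8766 2.6643 -0.4256 -0.2125]

Answer: 4.0468 6.4323 8.1377 13.4791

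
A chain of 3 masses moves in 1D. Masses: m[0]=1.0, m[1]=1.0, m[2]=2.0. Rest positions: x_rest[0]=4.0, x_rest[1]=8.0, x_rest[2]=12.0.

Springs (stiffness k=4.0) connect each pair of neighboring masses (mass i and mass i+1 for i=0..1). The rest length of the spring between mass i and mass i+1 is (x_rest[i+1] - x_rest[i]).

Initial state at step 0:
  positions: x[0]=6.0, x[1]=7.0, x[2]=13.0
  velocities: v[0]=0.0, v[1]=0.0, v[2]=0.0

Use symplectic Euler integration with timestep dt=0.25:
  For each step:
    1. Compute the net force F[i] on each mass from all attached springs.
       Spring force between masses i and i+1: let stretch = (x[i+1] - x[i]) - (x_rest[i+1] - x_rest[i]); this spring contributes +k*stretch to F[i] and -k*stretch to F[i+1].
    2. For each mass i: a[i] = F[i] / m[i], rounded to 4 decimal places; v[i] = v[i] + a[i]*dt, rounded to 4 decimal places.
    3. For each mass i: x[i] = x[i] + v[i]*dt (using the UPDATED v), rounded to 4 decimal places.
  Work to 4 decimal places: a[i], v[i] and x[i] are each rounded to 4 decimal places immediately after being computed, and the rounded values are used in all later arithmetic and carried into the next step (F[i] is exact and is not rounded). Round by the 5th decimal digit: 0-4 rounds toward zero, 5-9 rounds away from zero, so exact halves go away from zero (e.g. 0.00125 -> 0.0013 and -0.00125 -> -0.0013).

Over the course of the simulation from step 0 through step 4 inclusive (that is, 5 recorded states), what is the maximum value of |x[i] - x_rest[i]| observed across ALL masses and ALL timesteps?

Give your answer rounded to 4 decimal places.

Step 0: x=[6.0000 7.0000 13.0000] v=[0.0000 0.0000 0.0000]
Step 1: x=[5.2500 8.2500 12.7500] v=[-3.0000 5.0000 -1.0000]
Step 2: x=[4.2500 9.8750 12.4375] v=[-4.0000 6.5000 -1.2500]
Step 3: x=[3.6563 10.7344 12.3047] v=[-2.3750 3.4375 -0.5313]
Step 4: x=[3.8321 10.2168 12.4756] v=[0.7031 -2.0703 0.6836]
Max displacement = 2.7344

Answer: 2.7344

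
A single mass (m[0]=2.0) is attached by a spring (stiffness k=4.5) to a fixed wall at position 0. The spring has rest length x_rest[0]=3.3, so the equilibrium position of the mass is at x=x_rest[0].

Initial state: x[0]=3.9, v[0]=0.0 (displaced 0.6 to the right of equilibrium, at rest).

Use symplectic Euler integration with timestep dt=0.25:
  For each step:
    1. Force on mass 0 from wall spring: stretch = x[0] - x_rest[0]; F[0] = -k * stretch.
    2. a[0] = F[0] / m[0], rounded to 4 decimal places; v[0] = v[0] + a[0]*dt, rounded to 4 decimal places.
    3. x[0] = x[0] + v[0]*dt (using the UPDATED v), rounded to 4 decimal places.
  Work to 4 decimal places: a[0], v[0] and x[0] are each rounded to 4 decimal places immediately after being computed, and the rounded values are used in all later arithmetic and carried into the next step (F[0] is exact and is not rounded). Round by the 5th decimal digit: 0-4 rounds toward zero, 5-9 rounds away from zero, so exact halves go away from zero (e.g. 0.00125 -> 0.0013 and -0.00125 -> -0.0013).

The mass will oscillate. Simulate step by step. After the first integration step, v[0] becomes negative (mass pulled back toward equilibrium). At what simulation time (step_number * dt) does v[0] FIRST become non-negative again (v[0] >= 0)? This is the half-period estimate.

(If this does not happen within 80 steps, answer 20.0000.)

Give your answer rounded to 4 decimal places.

Answer: 2.2500

Derivation:
Step 0: x=[3.9000] v=[0.0000]
Step 1: x=[3.8156] v=[-0.3375]
Step 2: x=[3.6587] v=[-0.6275]
Step 3: x=[3.4514] v=[-0.8293]
Step 4: x=[3.2228] v=[-0.9145]
Step 5: x=[3.0050] v=[-0.8711]
Step 6: x=[2.8287] v=[-0.7052]
Step 7: x=[2.7187] v=[-0.4401]
Step 8: x=[2.6904] v=[-0.1131]
Step 9: x=[2.7479] v=[0.2298]
First v>=0 after going negative at step 9, time=2.2500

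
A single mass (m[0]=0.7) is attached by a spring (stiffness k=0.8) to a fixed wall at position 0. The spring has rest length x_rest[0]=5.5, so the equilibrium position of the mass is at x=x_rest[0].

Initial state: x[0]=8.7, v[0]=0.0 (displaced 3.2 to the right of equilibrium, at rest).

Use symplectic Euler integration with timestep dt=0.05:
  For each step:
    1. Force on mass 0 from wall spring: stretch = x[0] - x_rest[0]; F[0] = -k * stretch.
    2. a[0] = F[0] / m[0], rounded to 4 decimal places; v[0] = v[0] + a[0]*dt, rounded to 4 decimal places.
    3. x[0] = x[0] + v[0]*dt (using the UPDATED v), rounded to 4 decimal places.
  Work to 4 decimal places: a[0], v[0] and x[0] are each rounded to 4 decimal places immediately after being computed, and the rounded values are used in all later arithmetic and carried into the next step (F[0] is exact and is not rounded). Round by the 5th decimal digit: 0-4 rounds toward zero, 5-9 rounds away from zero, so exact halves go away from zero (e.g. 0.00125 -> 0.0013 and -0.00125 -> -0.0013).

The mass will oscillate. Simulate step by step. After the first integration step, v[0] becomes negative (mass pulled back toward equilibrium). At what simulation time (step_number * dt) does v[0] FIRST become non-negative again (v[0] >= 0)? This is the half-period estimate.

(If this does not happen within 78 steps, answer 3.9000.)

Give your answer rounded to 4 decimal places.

Answer: 2.9500

Derivation:
Step 0: x=[8.7000] v=[0.0000]
Step 1: x=[8.6909] v=[-0.1829]
Step 2: x=[8.6726] v=[-0.3652]
Step 3: x=[8.6453] v=[-0.5465]
Step 4: x=[8.6090] v=[-0.7262]
Step 5: x=[8.5638] v=[-0.9039]
Step 6: x=[8.5099] v=[-1.0790]
Step 7: x=[8.4474] v=[-1.2510]
Step 8: x=[8.3764] v=[-1.4194]
Step 9: x=[8.2972] v=[-1.5838]
Step 10: x=[8.2100] v=[-1.7436]
Step 11: x=[8.1151] v=[-1.8985]
Step 12: x=[8.0127] v=[-2.0479]
Step 13: x=[7.9031] v=[-2.1915]
Step 14: x=[7.7867] v=[-2.3288]
Step 15: x=[7.6637] v=[-2.4595]
Step 16: x=[7.5345] v=[-2.5831]
Step 17: x=[7.3995] v=[-2.6994]
Step 18: x=[7.2591] v=[-2.8079]
Step 19: x=[7.1137] v=[-2.9084]
Step 20: x=[6.9637] v=[-3.0006]
Step 21: x=[6.8095] v=[-3.0842]
Step 22: x=[6.6516] v=[-3.1590]
Step 23: x=[6.4904] v=[-3.2248]
Step 24: x=[6.3263] v=[-3.2814]
Step 25: x=[6.1599] v=[-3.3286]
Step 26: x=[5.9916] v=[-3.3663]
Step 27: x=[5.8219] v=[-3.3944]
Step 28: x=[5.6513] v=[-3.4128]
Step 29: x=[5.4802] v=[-3.4214]
Step 30: x=[5.3092] v=[-3.4203]
Step 31: x=[5.1387] v=[-3.4094]
Step 32: x=[4.9693] v=[-3.3888]
Step 33: x=[4.8014] v=[-3.3585]
Step 34: x=[4.6355] v=[-3.3186]
Step 35: x=[4.4720] v=[-3.2692]
Step 36: x=[4.3115] v=[-3.2105]
Step 37: x=[4.1544] v=[-3.1426]
Step 38: x=[4.0011] v=[-3.0657]
Step 39: x=[3.8521] v=[-2.9801]
Step 40: x=[3.7078] v=[-2.8859]
Step 41: x=[3.5686] v=[-2.7835]
Step 42: x=[3.4349] v=[-2.6731]
Step 43: x=[3.3071] v=[-2.5551]
Step 44: x=[3.1856] v=[-2.4298]
Step 45: x=[3.0707] v=[-2.2976]
Step 46: x=[2.9628] v=[-2.1588]
Step 47: x=[2.8621] v=[-2.0138]
Step 48: x=[2.7689] v=[-1.8631]
Step 49: x=[2.6836] v=[-1.7070]
Step 50: x=[2.6063] v=[-1.5461]
Step 51: x=[2.5373] v=[-1.3807]
Step 52: x=[2.4767] v=[-1.2114]
Step 53: x=[2.4248] v=[-1.0386]
Step 54: x=[2.3817] v=[-0.8629]
Step 55: x=[2.3475] v=[-0.6847]
Step 56: x=[2.3223] v=[-0.5046]
Step 57: x=[2.3062] v=[-0.3230]
Step 58: x=[2.2992] v=[-0.1405]
Step 59: x=[2.3013] v=[0.0424]
First v>=0 after going negative at step 59, time=2.9500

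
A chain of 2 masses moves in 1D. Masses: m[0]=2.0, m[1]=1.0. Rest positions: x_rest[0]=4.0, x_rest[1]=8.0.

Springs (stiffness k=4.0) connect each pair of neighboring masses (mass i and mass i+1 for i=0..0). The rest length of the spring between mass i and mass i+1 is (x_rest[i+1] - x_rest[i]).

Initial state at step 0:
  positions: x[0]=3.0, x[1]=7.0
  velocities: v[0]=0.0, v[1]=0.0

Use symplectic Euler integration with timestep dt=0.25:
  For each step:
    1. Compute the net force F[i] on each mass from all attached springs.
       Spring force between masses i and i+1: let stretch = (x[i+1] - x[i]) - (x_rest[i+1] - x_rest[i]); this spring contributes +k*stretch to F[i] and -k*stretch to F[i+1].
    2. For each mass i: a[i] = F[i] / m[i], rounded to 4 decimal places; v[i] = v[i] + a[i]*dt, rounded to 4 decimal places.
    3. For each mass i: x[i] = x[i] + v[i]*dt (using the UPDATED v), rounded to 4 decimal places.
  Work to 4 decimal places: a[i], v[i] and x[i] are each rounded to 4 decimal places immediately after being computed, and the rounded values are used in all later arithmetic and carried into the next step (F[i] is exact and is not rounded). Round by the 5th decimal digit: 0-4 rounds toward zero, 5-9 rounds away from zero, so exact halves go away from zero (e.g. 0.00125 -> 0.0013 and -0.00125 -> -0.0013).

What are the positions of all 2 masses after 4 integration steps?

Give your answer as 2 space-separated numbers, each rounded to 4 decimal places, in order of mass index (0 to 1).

Step 0: x=[3.0000 7.0000] v=[0.0000 0.0000]
Step 1: x=[3.0000 7.0000] v=[0.0000 0.0000]
Step 2: x=[3.0000 7.0000] v=[0.0000 0.0000]
Step 3: x=[3.0000 7.0000] v=[0.0000 0.0000]
Step 4: x=[3.0000 7.0000] v=[0.0000 0.0000]

Answer: 3.0000 7.0000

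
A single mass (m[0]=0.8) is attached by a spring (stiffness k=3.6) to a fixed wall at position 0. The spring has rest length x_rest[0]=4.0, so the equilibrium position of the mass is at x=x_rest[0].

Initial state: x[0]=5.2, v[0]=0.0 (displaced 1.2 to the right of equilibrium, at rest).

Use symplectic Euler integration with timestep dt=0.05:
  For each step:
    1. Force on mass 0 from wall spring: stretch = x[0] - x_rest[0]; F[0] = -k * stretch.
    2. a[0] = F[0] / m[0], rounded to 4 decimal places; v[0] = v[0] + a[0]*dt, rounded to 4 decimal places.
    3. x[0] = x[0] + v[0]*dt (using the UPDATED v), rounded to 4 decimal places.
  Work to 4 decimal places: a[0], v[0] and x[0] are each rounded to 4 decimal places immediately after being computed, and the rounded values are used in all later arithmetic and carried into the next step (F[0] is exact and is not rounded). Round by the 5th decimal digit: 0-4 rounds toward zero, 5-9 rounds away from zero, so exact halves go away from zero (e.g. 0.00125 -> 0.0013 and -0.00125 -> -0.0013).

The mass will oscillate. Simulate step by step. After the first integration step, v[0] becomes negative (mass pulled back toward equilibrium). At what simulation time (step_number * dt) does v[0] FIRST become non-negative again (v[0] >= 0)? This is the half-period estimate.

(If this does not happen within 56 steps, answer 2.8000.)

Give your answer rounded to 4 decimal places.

Step 0: x=[5.2000] v=[0.0000]
Step 1: x=[5.1865] v=[-0.2700]
Step 2: x=[5.1597] v=[-0.5370]
Step 3: x=[5.1198] v=[-0.7979]
Step 4: x=[5.0673] v=[-1.0499]
Step 5: x=[5.0028] v=[-1.2900]
Step 6: x=[4.9270] v=[-1.5156]
Step 7: x=[4.8408] v=[-1.7242]
Step 8: x=[4.7451] v=[-1.9134]
Step 9: x=[4.6410] v=[-2.0811]
Step 10: x=[4.5297] v=[-2.2253]
Step 11: x=[4.4125] v=[-2.3445]
Step 12: x=[4.2906] v=[-2.4373]
Step 13: x=[4.1655] v=[-2.5027]
Step 14: x=[4.0385] v=[-2.5399]
Step 15: x=[3.9111] v=[-2.5486]
Step 16: x=[3.7847] v=[-2.5286]
Step 17: x=[3.6607] v=[-2.4802]
Step 18: x=[3.5405] v=[-2.4039]
Step 19: x=[3.4255] v=[-2.3005]
Step 20: x=[3.3169] v=[-2.1712]
Step 21: x=[3.2160] v=[-2.0175]
Step 22: x=[3.1239] v=[-1.8411]
Step 23: x=[3.0417] v=[-1.6440]
Step 24: x=[2.9703] v=[-1.4284]
Step 25: x=[2.9105] v=[-1.1967]
Step 26: x=[2.8629] v=[-0.9516]
Step 27: x=[2.8281] v=[-0.6958]
Step 28: x=[2.8065] v=[-0.4321]
Step 29: x=[2.7983] v=[-0.1636]
Step 30: x=[2.8036] v=[0.1068]
First v>=0 after going negative at step 30, time=1.5000

Answer: 1.5000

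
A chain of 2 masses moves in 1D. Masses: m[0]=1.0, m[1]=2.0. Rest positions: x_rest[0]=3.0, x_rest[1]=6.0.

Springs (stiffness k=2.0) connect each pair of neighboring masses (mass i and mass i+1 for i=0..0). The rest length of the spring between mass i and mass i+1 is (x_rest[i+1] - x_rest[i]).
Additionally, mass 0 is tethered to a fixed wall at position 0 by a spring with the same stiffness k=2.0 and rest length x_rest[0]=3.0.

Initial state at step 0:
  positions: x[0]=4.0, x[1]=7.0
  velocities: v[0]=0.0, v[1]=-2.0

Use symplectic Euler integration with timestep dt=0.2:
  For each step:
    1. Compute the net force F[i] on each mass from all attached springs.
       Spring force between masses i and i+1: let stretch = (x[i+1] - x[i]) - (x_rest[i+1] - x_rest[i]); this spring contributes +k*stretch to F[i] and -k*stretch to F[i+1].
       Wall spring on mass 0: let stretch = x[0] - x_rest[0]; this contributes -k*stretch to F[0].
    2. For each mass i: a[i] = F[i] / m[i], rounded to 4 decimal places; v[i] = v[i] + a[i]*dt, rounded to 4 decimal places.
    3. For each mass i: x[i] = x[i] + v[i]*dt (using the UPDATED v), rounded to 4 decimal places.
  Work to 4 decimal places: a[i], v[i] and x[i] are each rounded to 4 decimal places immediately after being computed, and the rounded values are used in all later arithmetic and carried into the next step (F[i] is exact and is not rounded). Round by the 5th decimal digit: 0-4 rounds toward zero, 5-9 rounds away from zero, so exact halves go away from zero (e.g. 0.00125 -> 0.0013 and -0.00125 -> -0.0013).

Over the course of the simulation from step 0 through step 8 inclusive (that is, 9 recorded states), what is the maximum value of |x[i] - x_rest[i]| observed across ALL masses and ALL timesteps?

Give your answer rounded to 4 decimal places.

Answer: 1.6712

Derivation:
Step 0: x=[4.0000 7.0000] v=[0.0000 -2.0000]
Step 1: x=[3.9200 6.6000] v=[-0.4000 -2.0000]
Step 2: x=[3.7408 6.2128] v=[-0.8960 -1.9360]
Step 3: x=[3.4601 5.8467] v=[-1.4035 -1.8304]
Step 4: x=[3.0935 5.5052] v=[-1.8329 -1.7077]
Step 5: x=[2.6724 5.1872] v=[-2.1056 -1.5900]
Step 6: x=[2.2387 4.8886] v=[-2.1686 -1.4930]
Step 7: x=[1.8379 4.6040] v=[-2.0041 -1.4230]
Step 8: x=[1.5113 4.3288] v=[-1.6328 -1.3762]
Max displacement = 1.6712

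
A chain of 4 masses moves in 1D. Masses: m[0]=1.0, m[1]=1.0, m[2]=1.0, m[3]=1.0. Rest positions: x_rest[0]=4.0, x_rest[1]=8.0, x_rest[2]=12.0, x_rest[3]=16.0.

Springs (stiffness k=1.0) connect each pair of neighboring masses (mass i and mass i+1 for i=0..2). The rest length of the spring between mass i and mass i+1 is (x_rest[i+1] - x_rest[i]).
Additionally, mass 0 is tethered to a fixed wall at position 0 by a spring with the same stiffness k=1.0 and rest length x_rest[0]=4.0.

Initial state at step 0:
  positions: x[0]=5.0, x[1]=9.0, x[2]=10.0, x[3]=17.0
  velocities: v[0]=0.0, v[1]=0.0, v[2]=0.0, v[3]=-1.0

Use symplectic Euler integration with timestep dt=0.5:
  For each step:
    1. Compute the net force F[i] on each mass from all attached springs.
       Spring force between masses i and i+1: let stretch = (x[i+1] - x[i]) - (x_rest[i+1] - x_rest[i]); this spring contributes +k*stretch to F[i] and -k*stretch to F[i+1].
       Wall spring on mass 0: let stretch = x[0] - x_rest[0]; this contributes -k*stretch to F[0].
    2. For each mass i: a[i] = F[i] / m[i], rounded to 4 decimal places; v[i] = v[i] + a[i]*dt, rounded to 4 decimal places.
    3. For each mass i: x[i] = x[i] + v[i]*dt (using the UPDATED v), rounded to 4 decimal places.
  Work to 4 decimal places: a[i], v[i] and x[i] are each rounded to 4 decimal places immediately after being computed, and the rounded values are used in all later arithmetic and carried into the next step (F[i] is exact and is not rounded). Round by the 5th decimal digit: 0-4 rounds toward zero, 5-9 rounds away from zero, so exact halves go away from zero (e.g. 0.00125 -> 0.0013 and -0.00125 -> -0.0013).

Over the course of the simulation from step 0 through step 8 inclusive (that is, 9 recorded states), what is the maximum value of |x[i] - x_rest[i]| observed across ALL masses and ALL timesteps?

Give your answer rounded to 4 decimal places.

Answer: 2.7693

Derivation:
Step 0: x=[5.0000 9.0000 10.0000 17.0000] v=[0.0000 0.0000 0.0000 -1.0000]
Step 1: x=[4.7500 8.2500 11.5000 15.7500] v=[-0.5000 -1.5000 3.0000 -2.5000]
Step 2: x=[4.1875 7.4375 13.2500 14.4375] v=[-1.1250 -1.6250 3.5000 -2.6250]
Step 3: x=[3.3906 7.2656 13.8438 13.8281] v=[-1.5938 -0.3438 1.1875 -1.2188]
Step 4: x=[2.7148 7.7695 12.7891 14.2227] v=[-1.3516 1.0078 -2.1095 0.7891]
Step 5: x=[2.6240 8.2647 10.8379 15.2589] v=[-0.1817 0.9903 -3.9025 2.0723]
Step 6: x=[3.2874 7.9930 9.3486 16.1898] v=[1.3267 -0.5435 -2.9786 1.8618]
Step 7: x=[4.3053 6.8838 9.2307 16.4104] v=[2.0358 -2.2185 -0.2358 0.4412]
Step 8: x=[4.8915 5.7167 10.3210 15.8361] v=[1.1724 -2.3343 2.1806 -1.1487]
Max displacement = 2.7693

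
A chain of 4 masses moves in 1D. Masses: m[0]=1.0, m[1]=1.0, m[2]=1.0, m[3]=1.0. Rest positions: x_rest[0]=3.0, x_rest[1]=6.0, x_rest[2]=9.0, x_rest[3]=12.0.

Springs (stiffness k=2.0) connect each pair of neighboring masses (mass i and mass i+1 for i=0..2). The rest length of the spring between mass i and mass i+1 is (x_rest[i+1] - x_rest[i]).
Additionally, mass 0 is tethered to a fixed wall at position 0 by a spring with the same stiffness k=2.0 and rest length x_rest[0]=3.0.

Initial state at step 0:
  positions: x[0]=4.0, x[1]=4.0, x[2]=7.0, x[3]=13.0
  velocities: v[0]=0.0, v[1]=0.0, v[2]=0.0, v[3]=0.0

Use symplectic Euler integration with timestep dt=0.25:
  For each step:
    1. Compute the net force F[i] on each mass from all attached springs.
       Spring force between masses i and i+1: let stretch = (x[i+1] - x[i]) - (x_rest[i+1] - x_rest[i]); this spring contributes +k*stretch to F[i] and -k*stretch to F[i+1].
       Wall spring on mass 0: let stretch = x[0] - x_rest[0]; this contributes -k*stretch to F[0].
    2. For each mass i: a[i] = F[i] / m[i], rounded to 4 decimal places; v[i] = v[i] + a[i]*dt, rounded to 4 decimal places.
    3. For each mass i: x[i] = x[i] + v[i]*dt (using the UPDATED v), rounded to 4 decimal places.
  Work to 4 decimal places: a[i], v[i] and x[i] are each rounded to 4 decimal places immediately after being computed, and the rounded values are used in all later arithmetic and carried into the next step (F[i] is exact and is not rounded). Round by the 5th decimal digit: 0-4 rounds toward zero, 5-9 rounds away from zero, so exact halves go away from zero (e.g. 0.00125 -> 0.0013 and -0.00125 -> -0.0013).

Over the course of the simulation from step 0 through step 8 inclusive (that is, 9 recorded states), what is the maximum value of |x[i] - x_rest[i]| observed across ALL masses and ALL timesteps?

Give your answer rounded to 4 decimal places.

Step 0: x=[4.0000 4.0000 7.0000 13.0000] v=[0.0000 0.0000 0.0000 0.0000]
Step 1: x=[3.5000 4.3750 7.3750 12.6250] v=[-2.0000 1.5000 1.5000 -1.5000]
Step 2: x=[2.6719 5.0156 8.0313 11.9688] v=[-3.3125 2.5625 2.6250 -2.6250]
Step 3: x=[1.8028 5.7402 8.8028 11.1954] v=[-3.4766 2.8985 3.0859 -3.0938]
Step 4: x=[1.2005 6.3555 9.4905 10.4979] v=[-2.4093 2.4611 2.7509 -2.7901]
Step 5: x=[1.0925 6.7183 9.9123 10.0495] v=[-0.4321 1.4511 1.6871 -1.7938]
Step 6: x=[1.5512 6.7771 9.9520 9.9589] v=[1.8346 0.2352 0.1587 -0.3624]
Step 7: x=[2.4692 6.5795 9.5957 10.2425] v=[3.6720 -0.7903 -1.4253 1.1342]
Step 8: x=[3.5924 6.2452 8.9432 10.8202] v=[4.4926 -1.3374 -2.6100 2.3108]
Max displacement = 2.0411

Answer: 2.0411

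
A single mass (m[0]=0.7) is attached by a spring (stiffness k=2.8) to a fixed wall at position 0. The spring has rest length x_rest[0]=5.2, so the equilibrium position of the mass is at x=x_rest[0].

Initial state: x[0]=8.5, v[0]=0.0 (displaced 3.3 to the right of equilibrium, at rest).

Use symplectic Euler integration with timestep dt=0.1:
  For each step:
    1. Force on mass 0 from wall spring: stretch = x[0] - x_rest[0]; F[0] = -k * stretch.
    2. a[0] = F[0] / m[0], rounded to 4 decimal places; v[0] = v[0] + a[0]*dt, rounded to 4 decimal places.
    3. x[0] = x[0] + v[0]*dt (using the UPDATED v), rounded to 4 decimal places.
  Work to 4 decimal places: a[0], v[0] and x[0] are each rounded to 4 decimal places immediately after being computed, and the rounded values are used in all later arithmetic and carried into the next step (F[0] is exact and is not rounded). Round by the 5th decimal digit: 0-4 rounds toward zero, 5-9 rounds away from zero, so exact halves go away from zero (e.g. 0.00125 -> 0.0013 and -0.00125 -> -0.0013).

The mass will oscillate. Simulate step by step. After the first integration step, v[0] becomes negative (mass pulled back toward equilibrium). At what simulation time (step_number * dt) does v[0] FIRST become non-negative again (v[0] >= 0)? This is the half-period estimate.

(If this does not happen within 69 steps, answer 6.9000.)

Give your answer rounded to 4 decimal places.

Step 0: x=[8.5000] v=[0.0000]
Step 1: x=[8.3680] v=[-1.3200]
Step 2: x=[8.1093] v=[-2.5872]
Step 3: x=[7.7342] v=[-3.7509]
Step 4: x=[7.2577] v=[-4.7646]
Step 5: x=[6.6989] v=[-5.5877]
Step 6: x=[6.0802] v=[-6.1873]
Step 7: x=[5.4263] v=[-6.5394]
Step 8: x=[4.7633] v=[-6.6299]
Step 9: x=[4.1178] v=[-6.4552]
Step 10: x=[3.5156] v=[-6.0223]
Step 11: x=[2.9808] v=[-5.3485]
Step 12: x=[2.5347] v=[-4.4608]
Step 13: x=[2.1952] v=[-3.3947]
Step 14: x=[1.9759] v=[-2.1928]
Step 15: x=[1.8856] v=[-0.9032]
Step 16: x=[1.9279] v=[0.4226]
First v>=0 after going negative at step 16, time=1.6000

Answer: 1.6000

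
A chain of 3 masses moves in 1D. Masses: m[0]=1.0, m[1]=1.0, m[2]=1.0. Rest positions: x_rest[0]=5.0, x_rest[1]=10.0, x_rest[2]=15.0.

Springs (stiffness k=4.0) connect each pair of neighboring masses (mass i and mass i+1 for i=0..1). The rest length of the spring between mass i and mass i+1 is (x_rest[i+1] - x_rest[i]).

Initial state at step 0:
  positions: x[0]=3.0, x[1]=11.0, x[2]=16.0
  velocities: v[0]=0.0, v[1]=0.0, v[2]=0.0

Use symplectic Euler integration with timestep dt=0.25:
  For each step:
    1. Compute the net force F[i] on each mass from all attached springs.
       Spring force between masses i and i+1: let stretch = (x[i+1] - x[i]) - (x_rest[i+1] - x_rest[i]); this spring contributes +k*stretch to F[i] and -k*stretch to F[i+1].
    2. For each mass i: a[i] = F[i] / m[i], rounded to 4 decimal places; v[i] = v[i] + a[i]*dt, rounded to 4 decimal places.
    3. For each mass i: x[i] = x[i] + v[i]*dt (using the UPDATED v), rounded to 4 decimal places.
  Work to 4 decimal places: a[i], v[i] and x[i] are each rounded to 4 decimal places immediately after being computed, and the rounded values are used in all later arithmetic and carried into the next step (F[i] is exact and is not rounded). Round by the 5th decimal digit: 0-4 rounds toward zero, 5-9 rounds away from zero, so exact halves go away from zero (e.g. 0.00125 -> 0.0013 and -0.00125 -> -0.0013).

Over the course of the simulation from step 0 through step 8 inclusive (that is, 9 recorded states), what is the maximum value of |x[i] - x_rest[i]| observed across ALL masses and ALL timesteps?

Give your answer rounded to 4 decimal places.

Step 0: x=[3.0000 11.0000 16.0000] v=[0.0000 0.0000 0.0000]
Step 1: x=[3.7500 10.2500 16.0000] v=[3.0000 -3.0000 0.0000]
Step 2: x=[4.8750 9.3125 15.8125] v=[4.5000 -3.7500 -0.7500]
Step 3: x=[5.8594 8.8906 15.2500] v=[3.9375 -1.6875 -2.2500]
Step 4: x=[6.3516 9.3008 14.3477] v=[1.9687 1.6407 -3.6094]
Step 5: x=[6.3311 10.2354 13.4336] v=[-0.0821 3.7384 -3.6563]
Step 6: x=[6.0367 10.9935 12.9700] v=[-1.1778 3.0323 -1.8545]
Step 7: x=[5.7315 11.0065 13.2623] v=[-1.2210 0.0520 1.1690]
Step 8: x=[5.4950 10.2647 14.2406] v=[-0.9460 -2.9672 3.9132]
Max displacement = 2.0300

Answer: 2.0300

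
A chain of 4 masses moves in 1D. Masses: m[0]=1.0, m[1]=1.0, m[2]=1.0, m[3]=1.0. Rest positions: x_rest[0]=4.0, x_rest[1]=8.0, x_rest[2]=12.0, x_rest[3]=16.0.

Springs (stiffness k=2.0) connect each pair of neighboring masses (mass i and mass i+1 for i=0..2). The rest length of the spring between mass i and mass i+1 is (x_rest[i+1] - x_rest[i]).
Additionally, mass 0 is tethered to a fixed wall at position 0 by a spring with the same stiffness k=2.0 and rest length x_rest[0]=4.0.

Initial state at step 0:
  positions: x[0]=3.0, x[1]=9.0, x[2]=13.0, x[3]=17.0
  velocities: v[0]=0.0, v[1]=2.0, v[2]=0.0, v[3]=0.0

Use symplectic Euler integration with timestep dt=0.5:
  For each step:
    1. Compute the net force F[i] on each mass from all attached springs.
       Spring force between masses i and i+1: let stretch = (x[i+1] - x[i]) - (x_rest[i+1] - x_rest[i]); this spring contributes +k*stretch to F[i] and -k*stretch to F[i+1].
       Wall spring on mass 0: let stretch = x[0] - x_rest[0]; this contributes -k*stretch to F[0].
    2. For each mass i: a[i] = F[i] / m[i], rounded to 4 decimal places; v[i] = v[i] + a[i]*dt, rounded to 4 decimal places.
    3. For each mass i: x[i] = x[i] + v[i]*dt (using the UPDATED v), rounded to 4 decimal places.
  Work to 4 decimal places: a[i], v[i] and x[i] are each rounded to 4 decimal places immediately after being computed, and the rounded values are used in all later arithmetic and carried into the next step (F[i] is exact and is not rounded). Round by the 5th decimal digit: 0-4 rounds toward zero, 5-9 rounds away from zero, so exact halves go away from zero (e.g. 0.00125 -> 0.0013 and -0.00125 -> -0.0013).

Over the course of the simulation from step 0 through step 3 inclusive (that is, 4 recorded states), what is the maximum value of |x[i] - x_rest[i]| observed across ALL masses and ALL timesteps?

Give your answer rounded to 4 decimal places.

Step 0: x=[3.0000 9.0000 13.0000 17.0000] v=[0.0000 2.0000 0.0000 0.0000]
Step 1: x=[4.5000 9.0000 13.0000 17.0000] v=[3.0000 0.0000 0.0000 0.0000]
Step 2: x=[6.0000 8.7500 13.0000 17.0000] v=[3.0000 -0.5000 0.0000 0.0000]
Step 3: x=[5.8750 9.2500 12.8750 17.0000] v=[-0.2500 1.0000 -0.2500 0.0000]
Max displacement = 2.0000

Answer: 2.0000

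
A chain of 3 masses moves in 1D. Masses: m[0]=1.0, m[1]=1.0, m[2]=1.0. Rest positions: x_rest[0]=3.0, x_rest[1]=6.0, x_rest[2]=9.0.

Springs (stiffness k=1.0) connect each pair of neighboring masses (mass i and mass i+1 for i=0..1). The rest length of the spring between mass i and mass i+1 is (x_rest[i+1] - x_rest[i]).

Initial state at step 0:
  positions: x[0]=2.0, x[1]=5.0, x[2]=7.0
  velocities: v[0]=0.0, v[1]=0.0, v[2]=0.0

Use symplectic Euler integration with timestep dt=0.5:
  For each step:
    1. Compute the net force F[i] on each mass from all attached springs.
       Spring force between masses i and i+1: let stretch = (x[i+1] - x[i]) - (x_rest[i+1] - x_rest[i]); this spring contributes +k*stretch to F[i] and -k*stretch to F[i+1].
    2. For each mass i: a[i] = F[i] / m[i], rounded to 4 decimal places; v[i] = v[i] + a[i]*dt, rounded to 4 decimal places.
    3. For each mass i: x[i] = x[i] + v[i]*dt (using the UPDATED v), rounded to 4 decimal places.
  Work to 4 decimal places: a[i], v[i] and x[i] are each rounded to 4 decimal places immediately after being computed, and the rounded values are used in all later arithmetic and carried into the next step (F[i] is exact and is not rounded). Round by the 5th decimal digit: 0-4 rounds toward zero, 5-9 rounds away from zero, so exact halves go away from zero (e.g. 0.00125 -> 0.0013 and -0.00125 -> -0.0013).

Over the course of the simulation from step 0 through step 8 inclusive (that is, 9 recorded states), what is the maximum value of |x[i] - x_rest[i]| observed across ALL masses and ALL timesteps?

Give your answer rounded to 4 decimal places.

Answer: 2.0100

Derivation:
Step 0: x=[2.0000 5.0000 7.0000] v=[0.0000 0.0000 0.0000]
Step 1: x=[2.0000 4.7500 7.2500] v=[0.0000 -0.5000 0.5000]
Step 2: x=[1.9375 4.4375 7.6250] v=[-0.1250 -0.6250 0.7500]
Step 3: x=[1.7500 4.2969 7.9532] v=[-0.3750 -0.2813 0.6563]
Step 4: x=[1.4492 4.4336 8.1173] v=[-0.6016 0.2734 0.3282]
Step 5: x=[1.1445 4.7452 8.1105] v=[-0.6094 0.6231 -0.0137]
Step 6: x=[0.9900 4.9979 8.0123] v=[-0.3091 0.5054 -0.1964]
Step 7: x=[1.0875 5.0023 7.9105] v=[0.1949 0.0087 -0.2036]
Step 8: x=[1.4137 4.7550 7.8317] v=[0.6523 -0.4946 -0.1577]
Max displacement = 2.0100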